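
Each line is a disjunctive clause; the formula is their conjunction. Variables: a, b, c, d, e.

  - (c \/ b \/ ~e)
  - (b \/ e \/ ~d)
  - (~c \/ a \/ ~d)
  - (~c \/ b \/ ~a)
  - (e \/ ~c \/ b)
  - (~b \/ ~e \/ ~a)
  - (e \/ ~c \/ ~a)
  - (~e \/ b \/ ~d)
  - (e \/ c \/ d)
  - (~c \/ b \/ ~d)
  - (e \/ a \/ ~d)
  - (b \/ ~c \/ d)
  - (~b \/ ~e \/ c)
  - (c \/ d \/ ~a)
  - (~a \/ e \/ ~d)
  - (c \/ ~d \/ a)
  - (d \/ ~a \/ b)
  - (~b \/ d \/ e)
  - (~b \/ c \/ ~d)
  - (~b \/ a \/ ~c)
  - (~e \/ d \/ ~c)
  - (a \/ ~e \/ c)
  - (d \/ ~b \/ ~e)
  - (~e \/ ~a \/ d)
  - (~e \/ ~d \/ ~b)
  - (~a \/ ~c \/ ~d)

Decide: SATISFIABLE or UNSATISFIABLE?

UNSATISFIABLE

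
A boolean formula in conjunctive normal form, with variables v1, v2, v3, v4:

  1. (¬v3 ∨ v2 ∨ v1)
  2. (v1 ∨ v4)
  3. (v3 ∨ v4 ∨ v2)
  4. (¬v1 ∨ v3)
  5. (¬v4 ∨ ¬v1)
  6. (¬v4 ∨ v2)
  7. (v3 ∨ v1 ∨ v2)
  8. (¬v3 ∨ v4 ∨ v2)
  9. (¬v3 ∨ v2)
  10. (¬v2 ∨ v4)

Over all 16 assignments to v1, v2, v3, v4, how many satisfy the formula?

2

The models are:
  v1=0 v2=1 v3=0 v4=1
  v1=0 v2=1 v3=1 v4=1
That's 2 in total.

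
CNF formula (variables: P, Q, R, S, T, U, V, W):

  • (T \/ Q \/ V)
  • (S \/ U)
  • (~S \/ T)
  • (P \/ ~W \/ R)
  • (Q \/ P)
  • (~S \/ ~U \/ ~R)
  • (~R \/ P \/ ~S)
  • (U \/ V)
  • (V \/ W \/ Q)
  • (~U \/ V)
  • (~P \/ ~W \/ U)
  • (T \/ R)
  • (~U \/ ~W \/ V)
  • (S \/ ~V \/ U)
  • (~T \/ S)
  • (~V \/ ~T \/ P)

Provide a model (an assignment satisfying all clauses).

P=True  Q=False  R=True  S=False  T=False  U=True  V=True  W=True

Set P = True and propagate.
Set Q = False and propagate.
For the remaining variables, R = True, S = False, T = False, U = True, V = True, W = True works.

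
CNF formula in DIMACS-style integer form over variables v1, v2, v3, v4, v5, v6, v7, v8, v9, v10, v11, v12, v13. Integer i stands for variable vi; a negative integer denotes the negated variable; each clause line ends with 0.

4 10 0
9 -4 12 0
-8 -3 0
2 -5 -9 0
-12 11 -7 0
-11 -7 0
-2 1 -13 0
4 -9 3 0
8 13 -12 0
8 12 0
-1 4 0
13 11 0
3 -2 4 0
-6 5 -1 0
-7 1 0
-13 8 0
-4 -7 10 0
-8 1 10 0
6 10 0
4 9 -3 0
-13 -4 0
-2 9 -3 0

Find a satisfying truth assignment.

v1 = False, v2 = False, v3 = False, v4 = False, v5 = False, v6 = True, v7 = False, v8 = True, v9 = False, v10 = True, v11 = True, v12 = False, v13 = True

Pure literal: v7 appears only negated; assign v7 = False.
Pure literal: v10 appears only positively; assign v10 = True.
Branch on v1: take v1 = False.
Try v2 = False.
For the remaining variables, v3 = False, v4 = False, v5 = False, v6 = True, v8 = True, v9 = False, v11 = True, v12 = False, v13 = True works.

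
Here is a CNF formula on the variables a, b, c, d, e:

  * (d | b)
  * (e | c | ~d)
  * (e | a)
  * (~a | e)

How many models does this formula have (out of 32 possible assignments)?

12

Case analysis on e and a:
  e=T, a=T: c free; 3 ways for (b,d) × 2^1 = 6.
  e=T, a=F: c free; 3 ways for (b,d) × 2^1 = 6.
  e=F, a=T: a clause becomes empty — 0.
  e=F, a=F: a clause becomes empty — 0.
Total: 6 + 6 + 0 + 0 = 12.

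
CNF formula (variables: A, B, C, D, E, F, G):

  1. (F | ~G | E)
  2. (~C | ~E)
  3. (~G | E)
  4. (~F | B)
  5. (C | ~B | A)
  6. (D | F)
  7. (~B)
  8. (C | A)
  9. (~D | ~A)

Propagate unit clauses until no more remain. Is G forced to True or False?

(~B) is a unit clause: B = False.
(B | ~F): since B = False, the clause reduces to (~F). F = False.
From (F | D) and F = False: D = True.
(~A | ~D): since D = True, the clause reduces to (~A). A = False.
In (A | C), A is now false; C must hold, so C = True.
(~C | ~E): since C = True, the clause reduces to (~E). E = False.
From (E | ~G | F) and E = False, F = False: G = False.

False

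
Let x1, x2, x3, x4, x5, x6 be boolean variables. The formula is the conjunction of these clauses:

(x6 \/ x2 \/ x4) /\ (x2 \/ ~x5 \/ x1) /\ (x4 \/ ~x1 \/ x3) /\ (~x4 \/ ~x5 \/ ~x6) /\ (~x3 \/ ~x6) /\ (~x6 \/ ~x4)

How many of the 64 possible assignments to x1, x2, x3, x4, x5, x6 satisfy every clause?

23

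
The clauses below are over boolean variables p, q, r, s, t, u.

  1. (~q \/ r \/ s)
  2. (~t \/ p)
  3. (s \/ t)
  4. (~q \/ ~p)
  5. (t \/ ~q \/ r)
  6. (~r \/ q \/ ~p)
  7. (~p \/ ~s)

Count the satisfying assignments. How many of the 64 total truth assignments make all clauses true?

The models are:
  p=F q=F r=F s=T t=F u=F
  p=F q=F r=F s=T t=F u=T
  p=F q=F r=T s=T t=F u=F
  p=F q=F r=T s=T t=F u=T
  p=F q=T r=T s=T t=F u=F
  p=F q=T r=T s=T t=F u=T
  p=T q=F r=F s=F t=T u=F
  p=T q=F r=F s=F t=T u=T
Count: 8.

8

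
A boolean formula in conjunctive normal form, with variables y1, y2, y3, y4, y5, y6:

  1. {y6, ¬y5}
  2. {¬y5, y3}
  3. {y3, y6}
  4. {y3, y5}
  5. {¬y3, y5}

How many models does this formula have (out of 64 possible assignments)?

8

Case analysis on y3 and y5:
  y3=T, y5=T: forces y6=T; y1, y2, y4 free → 2^3 = 8.
  y3=T, y5=F: a clause becomes empty — 0.
  y3=F, y5=T: a clause becomes empty — 0.
  y3=F, y5=F: a clause becomes empty — 0.
Total: 8 + 0 + 0 + 0 = 8.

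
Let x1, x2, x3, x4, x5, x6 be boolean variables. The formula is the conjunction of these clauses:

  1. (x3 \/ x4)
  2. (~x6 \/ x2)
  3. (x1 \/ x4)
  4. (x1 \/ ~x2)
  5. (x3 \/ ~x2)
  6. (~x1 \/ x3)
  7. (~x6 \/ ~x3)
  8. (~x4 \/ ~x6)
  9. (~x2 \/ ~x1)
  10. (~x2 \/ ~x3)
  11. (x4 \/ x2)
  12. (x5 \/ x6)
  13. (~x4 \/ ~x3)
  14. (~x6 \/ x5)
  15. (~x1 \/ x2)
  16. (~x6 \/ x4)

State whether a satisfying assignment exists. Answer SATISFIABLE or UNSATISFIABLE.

SATISFIABLE

x5 occurs only positively in the remaining clauses — set x5 = True.
Branch on x1: take x1 = False.
  then x4 is forced to True.
  then x2 is forced to False.
  then x6 is forced to False.
  then x3 is forced to False.
So x1 = 0, x2 = 0, x3 = 0, x4 = 1, x5 = 1, x6 = 0 is a satisfying assignment.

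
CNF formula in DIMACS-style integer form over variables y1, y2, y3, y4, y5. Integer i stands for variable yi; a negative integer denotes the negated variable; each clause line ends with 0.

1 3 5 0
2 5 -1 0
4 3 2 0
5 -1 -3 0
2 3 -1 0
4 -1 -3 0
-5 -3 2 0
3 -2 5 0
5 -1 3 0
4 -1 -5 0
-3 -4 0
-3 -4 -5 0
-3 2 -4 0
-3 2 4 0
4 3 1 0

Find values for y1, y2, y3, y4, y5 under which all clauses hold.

Try y1 = False.
Branch on y2: take y2 = True.
For the remaining variables, y3 = False, y4 = True, y5 = True works.

y1=F, y2=T, y3=F, y4=T, y5=T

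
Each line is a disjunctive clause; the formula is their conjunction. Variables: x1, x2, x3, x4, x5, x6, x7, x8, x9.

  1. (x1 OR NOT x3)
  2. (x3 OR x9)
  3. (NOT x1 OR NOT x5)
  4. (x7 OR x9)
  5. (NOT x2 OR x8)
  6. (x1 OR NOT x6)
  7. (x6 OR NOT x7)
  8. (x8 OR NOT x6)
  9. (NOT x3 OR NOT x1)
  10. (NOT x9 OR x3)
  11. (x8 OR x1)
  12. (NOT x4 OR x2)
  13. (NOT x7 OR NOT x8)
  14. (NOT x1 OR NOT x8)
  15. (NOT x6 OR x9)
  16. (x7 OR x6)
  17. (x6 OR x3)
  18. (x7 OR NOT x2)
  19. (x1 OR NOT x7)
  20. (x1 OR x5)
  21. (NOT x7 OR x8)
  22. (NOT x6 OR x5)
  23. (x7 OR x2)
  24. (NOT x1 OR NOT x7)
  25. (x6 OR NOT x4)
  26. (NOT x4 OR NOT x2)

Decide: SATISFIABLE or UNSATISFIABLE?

x1 = True:
  propagation gives x5=False, x3=False, x9=True; an empty clause results — contradiction.
x1 = False:
  propagation gives x3=False, x9=True; an empty clause results — contradiction.
Every branch closes, so no satisfying assignment exists.

UNSATISFIABLE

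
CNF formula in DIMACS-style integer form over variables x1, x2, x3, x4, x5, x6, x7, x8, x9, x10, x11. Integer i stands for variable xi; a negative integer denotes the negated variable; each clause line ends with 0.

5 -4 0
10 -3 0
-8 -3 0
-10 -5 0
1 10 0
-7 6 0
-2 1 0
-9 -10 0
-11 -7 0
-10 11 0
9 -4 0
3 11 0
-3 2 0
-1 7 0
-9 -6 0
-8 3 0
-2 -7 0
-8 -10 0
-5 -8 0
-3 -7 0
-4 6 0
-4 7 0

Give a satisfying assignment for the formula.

x1=0, x2=0, x3=0, x4=0, x5=0, x6=0, x7=0, x8=0, x9=0, x10=1, x11=1

Check each clause:
  1. (~x4 \/ x5) — ~x4 is true.
  2. (x10 \/ ~x3) — x10 is true.
  3. (~x3 \/ ~x8) — ~x8 is true.
  4. (~x10 \/ ~x5) — ~x5 is true.
  5. (x10 \/ x1) — x10 is true.
  6. (~x7 \/ x6) — ~x7 is true.
  7. (x1 \/ ~x2) — ~x2 is true.
  8. (~x9 \/ ~x10) — ~x9 is true.
  9. (~x11 \/ ~x7) — ~x7 is true.
  10. (x11 \/ ~x10) — x11 is true.
  11. (x9 \/ ~x4) — ~x4 is true.
  12. (x11 \/ x3) — x11 is true.
  13. (x2 \/ ~x3) — ~x3 is true.
  14. (~x1 \/ x7) — ~x1 is true.
  15. (~x9 \/ ~x6) — ~x6 is true.
  16. (~x8 \/ x3) — ~x8 is true.
  17. (~x7 \/ ~x2) — ~x7 is true.
  18. (~x10 \/ ~x8) — ~x8 is true.
  19. (~x5 \/ ~x8) — ~x8 is true.
  20. (~x7 \/ ~x3) — ~x7 is true.
  21. (x6 \/ ~x4) — ~x4 is true.
  22. (x7 \/ ~x4) — ~x4 is true.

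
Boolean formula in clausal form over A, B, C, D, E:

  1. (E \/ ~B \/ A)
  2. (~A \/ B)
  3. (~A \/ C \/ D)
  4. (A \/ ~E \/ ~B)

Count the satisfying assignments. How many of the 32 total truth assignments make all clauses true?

14

Case analysis on A and B:
  A=1, B=1: E free; 3 ways for (C,D) × 2^1 = 6.
  A=1, B=0: a clause becomes empty — 0.
  A=0, B=1: a clause becomes empty — 0.
  A=0, B=0: C, D, E free → 2^3 = 8.
Total: 6 + 0 + 0 + 8 = 14.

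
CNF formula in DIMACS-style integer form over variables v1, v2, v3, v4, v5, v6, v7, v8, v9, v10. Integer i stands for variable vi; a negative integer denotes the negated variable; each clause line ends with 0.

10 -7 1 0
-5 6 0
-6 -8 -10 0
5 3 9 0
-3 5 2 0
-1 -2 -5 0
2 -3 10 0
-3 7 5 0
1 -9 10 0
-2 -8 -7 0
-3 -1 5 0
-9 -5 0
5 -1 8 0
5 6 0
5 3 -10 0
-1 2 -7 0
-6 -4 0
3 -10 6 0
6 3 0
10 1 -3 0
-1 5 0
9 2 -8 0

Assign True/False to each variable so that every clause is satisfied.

v1 = 0, v2 = 0, v3 = 0, v4 = 0, v5 = 1, v6 = 1, v7 = 1, v8 = 0, v9 = 0, v10 = 1

Pure literal: v4 appears only negated; assign v4 = False.
Set v1 = False and propagate.
Set v2 = False and propagate.
For the remaining variables, v3 = False, v5 = True, v6 = True, v7 = True, v8 = False, v9 = False, v10 = True works.
Every clause has at least one true literal under this assignment.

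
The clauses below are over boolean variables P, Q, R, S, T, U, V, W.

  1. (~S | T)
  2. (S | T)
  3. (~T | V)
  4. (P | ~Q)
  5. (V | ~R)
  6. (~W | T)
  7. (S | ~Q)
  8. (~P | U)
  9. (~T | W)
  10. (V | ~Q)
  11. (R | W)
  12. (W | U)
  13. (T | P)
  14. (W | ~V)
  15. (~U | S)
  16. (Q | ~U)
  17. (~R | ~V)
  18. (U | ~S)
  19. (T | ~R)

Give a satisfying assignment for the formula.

P=False  Q=False  R=False  S=False  T=True  U=False  V=True  W=True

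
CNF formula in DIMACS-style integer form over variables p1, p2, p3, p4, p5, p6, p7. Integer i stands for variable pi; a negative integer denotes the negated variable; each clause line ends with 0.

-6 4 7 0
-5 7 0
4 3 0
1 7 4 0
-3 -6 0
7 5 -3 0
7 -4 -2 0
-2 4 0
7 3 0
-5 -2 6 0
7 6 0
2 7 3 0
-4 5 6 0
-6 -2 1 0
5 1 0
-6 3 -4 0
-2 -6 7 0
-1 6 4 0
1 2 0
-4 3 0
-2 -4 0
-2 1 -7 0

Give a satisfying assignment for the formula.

Set p1 = True and propagate.
For the remaining variables, p2 = False, p3 = True, p4 = True, p5 = True, p6 = False, p7 = True works.

p1=True  p2=False  p3=True  p4=True  p5=True  p6=False  p7=True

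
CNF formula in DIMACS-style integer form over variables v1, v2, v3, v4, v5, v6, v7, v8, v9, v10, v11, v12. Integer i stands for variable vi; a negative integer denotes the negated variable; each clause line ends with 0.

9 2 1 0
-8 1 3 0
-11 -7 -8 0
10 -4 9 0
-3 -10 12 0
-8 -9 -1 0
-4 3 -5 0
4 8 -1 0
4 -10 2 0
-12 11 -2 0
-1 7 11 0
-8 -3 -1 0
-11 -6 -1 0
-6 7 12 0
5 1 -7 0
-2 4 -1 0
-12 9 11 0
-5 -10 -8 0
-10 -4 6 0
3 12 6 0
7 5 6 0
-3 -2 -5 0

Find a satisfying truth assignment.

v1=T, v2=F, v3=F, v4=T, v5=F, v6=F, v7=T, v8=F, v9=T, v10=F, v11=F, v12=T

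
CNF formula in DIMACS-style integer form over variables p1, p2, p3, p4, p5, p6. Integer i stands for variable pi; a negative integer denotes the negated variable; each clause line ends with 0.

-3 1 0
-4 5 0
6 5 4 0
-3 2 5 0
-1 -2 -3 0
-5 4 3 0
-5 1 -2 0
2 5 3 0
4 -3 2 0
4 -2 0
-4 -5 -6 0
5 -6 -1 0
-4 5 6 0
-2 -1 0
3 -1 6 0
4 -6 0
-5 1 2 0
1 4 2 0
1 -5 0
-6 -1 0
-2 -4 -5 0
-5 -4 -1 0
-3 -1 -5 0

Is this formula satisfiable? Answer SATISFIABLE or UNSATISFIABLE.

UNSATISFIABLE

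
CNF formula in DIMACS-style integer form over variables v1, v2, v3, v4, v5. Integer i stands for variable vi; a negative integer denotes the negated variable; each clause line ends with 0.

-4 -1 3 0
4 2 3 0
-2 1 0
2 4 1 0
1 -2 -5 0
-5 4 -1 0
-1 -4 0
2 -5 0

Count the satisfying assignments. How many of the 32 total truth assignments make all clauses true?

The models are:
  v1=F v2=F v3=F v4=T v5=F
  v1=F v2=F v3=T v4=T v5=F
  v1=T v2=F v3=T v4=F v5=F
  v1=T v2=T v3=F v4=F v5=F
  v1=T v2=T v3=T v4=F v5=F
That's 5 in total.

5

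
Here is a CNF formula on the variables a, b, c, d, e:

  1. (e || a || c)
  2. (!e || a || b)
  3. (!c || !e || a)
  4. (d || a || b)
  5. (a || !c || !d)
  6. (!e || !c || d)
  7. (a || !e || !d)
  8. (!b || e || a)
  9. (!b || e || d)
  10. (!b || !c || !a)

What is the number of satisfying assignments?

Split on a, then e.
  a=1, e=1: 5 of the 8 assignments to (b,c,d) work.
  a=1, e=0: 5 of the 8 assignments to (b,c,d) work.
  a=0, e=1: remaining (b,c,d) ∈ {(1,0,0)} — 1.
  a=0, e=0: a clause becomes empty — 0.
Total: 5 + 5 + 1 + 0 = 11.

11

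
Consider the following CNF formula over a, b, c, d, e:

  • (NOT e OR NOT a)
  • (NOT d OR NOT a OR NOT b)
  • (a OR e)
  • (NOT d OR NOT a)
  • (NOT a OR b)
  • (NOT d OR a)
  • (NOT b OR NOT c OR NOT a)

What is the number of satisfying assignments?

5

The models are:
  a=F b=F c=F d=F e=T
  a=F b=F c=T d=F e=T
  a=F b=T c=F d=F e=T
  a=F b=T c=T d=F e=T
  a=T b=T c=F d=F e=F
That's 5 in total.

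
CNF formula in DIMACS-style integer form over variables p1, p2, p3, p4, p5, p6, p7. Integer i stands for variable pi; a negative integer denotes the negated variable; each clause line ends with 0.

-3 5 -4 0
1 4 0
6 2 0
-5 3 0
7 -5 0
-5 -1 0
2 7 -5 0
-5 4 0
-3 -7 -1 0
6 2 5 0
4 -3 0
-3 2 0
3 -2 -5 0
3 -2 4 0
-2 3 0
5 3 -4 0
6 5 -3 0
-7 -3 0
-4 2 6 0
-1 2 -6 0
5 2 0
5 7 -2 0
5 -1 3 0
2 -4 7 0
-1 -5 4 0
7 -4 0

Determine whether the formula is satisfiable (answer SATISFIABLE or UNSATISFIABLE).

p5 = True:
  propagation gives p3=True, p7=True; an empty clause results — contradiction.
p5 = False:
  propagation gives p2=True, p3=True, p4=False; an empty clause results — contradiction.
Every branch closes, so no satisfying assignment exists.

UNSATISFIABLE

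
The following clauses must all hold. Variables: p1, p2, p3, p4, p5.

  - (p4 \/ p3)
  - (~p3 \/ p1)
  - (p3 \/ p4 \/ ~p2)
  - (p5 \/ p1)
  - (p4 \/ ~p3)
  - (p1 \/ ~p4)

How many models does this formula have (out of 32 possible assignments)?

8

Split on p3, then p4.
  p3=T, p4=T: remaining (p1,p2,p5) ∈ {(T,F,F); (T,F,T); (T,T,F); (T,T,T)} — 4.
  p3=T, p4=F: a clause becomes empty — 0.
  p3=F, p4=T: remaining (p1,p2,p5) ∈ {(T,F,F); (T,F,T); (T,T,F); (T,T,T)} — 4.
  p3=F, p4=F: a clause becomes empty — 0.
Total: 4 + 0 + 4 + 0 = 8.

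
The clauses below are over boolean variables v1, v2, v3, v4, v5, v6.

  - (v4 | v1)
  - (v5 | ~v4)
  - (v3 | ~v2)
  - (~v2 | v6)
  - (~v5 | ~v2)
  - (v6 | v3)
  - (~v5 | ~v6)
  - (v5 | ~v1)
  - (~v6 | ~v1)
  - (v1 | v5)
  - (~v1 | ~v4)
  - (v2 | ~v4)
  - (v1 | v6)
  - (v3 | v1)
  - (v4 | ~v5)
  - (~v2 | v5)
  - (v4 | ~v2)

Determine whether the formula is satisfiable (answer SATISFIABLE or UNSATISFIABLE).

v1 = True:
  propagation gives v5=True, v2=False, v6=False, v3=True; an empty clause results — contradiction.
v1 = False:
  propagation gives v4=True, v5=True, v2=False; an empty clause results — contradiction.
Every branch closes, so no satisfying assignment exists.

UNSATISFIABLE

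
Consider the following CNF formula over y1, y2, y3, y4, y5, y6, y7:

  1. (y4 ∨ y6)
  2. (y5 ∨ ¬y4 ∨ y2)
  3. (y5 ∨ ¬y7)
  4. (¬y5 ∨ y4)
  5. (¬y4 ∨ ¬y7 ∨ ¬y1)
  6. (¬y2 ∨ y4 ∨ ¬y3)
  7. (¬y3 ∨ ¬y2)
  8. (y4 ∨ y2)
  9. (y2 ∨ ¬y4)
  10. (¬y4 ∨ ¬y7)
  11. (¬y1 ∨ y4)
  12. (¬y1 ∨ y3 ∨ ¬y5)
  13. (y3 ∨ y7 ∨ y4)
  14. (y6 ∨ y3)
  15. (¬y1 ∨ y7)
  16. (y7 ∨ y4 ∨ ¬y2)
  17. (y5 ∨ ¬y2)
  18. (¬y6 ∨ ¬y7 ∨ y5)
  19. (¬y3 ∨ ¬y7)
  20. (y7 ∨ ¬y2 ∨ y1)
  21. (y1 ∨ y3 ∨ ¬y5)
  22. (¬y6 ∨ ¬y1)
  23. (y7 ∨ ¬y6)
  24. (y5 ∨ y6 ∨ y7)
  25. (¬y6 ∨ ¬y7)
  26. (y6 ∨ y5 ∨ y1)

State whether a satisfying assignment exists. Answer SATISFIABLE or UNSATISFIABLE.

y7 = True:
  propagation gives y5=True, y4=True; an empty clause results — contradiction.
y7 = False:
  propagation gives y1=False, y2=False, y4=True; an empty clause results — contradiction.
Every branch closes, so no satisfying assignment exists.

UNSATISFIABLE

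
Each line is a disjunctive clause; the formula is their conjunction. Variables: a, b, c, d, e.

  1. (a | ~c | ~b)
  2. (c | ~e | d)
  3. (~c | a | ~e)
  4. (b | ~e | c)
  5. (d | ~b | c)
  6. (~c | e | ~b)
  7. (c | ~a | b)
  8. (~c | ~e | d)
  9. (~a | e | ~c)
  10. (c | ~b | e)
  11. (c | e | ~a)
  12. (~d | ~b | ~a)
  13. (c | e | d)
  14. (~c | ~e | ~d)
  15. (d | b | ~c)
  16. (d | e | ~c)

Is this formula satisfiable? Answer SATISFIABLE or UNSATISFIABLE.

Set a = False and propagate.
Set b = False and propagate.
Set c = False and propagate.
  then e is forced to False.
  then d is forced to True.
So a = 0, b = 0, c = 0, d = 1, e = 0 is a satisfying assignment.

SATISFIABLE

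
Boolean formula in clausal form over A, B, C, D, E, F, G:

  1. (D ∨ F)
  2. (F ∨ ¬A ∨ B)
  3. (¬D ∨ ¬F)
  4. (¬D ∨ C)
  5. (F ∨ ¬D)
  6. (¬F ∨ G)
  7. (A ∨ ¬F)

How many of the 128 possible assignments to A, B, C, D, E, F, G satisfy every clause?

8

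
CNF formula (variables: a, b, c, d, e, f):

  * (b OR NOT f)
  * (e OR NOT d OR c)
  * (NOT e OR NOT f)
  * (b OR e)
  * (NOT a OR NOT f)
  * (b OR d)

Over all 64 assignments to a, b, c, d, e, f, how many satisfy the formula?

Split on b, then e.
  b=T, e=T: forces f=F; a, c, d free → 2^3 = 8.
  b=T, e=F: 9 of the 16 assignments to (a,c,d,f) work.
  b=F, e=T: remaining (a,c,d,f) ∈ {(F,F,T,F); (F,T,T,F); (T,F,T,F); (T,T,T,F)} — 4.
  b=F, e=F: a clause becomes empty — 0.
Total: 8 + 9 + 4 + 0 = 21.

21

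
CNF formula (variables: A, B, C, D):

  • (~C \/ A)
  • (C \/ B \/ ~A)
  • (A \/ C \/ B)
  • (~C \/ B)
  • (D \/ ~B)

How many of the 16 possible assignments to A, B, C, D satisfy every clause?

Satisfying assignments:
  A=F B=T C=F D=T
  A=T B=T C=F D=T
  A=T B=T C=T D=T
Count: 3.

3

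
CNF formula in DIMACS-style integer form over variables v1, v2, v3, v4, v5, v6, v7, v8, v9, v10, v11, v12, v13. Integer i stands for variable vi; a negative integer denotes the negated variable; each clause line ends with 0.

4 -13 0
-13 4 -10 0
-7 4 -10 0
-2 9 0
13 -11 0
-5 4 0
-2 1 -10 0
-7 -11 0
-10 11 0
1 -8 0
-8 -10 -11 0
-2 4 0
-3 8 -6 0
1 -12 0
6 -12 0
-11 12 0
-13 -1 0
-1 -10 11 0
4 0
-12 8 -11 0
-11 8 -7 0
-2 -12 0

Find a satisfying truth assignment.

(v4) is a unit clause, so v4 = True.
v2 occurs only negated in the remaining clauses — set v2 = False.
v3 occurs only negated in the remaining clauses — set v3 = False.
Set v1 = True and propagate.
  then v13 is forced to False.
  then v11 is forced to False.
  then v10 is forced to False.
Branch on v6: take v6 = False.
  then v12 is forced to False.
v5, v7, v8, v9 are now unconstrained; take v5 = True, v7 = False, v8 = False, v9 = False.
Every clause has at least one true literal under this assignment.
Check each clause:
  1. (NOT v13 OR v4) — NOT v13 is true.
  2. (v4 OR NOT v13 OR NOT v10) — NOT v13 is true.
  3. (v4 OR NOT v10 OR NOT v7) — NOT v7 is true.
  4. (v9 OR NOT v2) — NOT v2 is true.
  5. (NOT v11 OR v13) — NOT v11 is true.
  6. (v4 OR NOT v5) — v4 is true.
  7. (v1 OR NOT v2 OR NOT v10) — v1 is true.
  8. (NOT v11 OR NOT v7) — NOT v7 is true.
  9. (v11 OR NOT v10) — NOT v10 is true.
  10. (v1 OR NOT v8) — NOT v8 is true.
  11. (NOT v8 OR NOT v10 OR NOT v11) — NOT v8 is true.
  12. (NOT v2 OR v4) — v4 is true.
  13. (v8 OR NOT v6 OR NOT v3) — NOT v6 is true.
  14. (NOT v12 OR v1) — v1 is true.
  15. (NOT v12 OR v6) — NOT v12 is true.
  16. (v12 OR NOT v11) — NOT v11 is true.
  17. (NOT v1 OR NOT v13) — NOT v13 is true.
  18. (NOT v1 OR v11 OR NOT v10) — NOT v10 is true.
  19. (v4) — v4 is true.
  20. (v8 OR NOT v11 OR NOT v12) — NOT v12 is true.
  21. (NOT v7 OR NOT v11 OR v8) — NOT v7 is true.
  22. (NOT v12 OR NOT v2) — NOT v12 is true.

v1 = T  v2 = F  v3 = F  v4 = T  v5 = T  v6 = F  v7 = F  v8 = F  v9 = F  v10 = F  v11 = F  v12 = F  v13 = F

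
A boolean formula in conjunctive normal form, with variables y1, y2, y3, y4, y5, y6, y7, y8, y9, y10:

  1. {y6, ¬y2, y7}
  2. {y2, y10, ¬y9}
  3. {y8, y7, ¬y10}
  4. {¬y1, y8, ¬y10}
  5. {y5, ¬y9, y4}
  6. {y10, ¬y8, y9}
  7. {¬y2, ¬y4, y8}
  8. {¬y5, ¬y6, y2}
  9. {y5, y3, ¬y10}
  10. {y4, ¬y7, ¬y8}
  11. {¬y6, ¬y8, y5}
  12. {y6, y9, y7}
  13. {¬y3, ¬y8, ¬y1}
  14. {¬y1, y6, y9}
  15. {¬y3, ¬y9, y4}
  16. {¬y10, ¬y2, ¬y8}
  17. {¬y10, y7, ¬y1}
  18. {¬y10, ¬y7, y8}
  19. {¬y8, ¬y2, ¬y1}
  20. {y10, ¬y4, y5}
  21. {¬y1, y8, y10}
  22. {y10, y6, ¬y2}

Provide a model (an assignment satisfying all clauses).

y1 = F, y2 = F, y3 = T, y4 = F, y5 = T, y6 = F, y7 = T, y8 = F, y9 = F, y10 = F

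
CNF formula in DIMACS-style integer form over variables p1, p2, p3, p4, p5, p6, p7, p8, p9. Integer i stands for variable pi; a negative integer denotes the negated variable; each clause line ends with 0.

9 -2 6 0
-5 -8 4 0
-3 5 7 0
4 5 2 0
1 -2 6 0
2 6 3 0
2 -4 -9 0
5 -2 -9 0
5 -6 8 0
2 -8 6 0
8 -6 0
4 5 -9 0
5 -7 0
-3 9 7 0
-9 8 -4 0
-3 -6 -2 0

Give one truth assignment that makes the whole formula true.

p1=T  p2=T  p3=F  p4=T  p5=T  p6=T  p7=T  p8=T  p9=F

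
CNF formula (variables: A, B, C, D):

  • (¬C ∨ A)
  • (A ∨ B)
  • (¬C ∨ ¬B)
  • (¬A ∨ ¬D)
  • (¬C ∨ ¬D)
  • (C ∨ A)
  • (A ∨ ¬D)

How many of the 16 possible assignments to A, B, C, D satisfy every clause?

The models are:
  A=T B=F C=F D=F
  A=T B=F C=T D=F
  A=T B=T C=F D=F
That's 3 in total.

3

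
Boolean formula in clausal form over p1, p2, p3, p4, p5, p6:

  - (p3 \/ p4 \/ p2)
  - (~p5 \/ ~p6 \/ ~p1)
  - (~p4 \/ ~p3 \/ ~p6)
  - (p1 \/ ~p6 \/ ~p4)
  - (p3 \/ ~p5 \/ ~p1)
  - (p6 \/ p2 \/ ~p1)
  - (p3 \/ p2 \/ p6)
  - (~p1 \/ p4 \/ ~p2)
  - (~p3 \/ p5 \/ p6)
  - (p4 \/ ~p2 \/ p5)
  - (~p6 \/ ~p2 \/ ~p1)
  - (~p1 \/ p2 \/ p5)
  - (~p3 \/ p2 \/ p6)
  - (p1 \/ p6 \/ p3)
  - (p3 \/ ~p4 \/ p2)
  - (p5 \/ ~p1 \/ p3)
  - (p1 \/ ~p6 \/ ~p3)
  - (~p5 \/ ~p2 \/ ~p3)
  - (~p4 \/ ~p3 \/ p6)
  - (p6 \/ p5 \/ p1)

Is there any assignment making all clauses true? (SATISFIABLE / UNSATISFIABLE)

Try p1 = False.
Set p2 = True and propagate.
Branch on p3: take p3 = False.
  then p6 is forced to True.
  then p4 is forced to False.
  then p5 is forced to True.
So p1=0, p2=1, p3=0, p4=0, p5=1, p6=1 is a satisfying assignment.

SATISFIABLE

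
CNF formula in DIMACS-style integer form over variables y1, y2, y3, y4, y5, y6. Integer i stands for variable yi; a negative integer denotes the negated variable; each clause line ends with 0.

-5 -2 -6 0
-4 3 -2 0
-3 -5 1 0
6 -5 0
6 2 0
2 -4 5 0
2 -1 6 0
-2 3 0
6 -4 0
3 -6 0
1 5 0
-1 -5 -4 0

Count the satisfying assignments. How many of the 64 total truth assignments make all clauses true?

Satisfying assignments:
  y1=1 y2=0 y3=1 y4=0 y5=0 y6=1
  y1=1 y2=0 y3=1 y4=0 y5=1 y6=1
  y1=1 y2=1 y3=1 y4=0 y5=0 y6=0
  y1=1 y2=1 y3=1 y4=0 y5=0 y6=1
  y1=1 y2=1 y3=1 y4=1 y5=0 y6=1
Count: 5.

5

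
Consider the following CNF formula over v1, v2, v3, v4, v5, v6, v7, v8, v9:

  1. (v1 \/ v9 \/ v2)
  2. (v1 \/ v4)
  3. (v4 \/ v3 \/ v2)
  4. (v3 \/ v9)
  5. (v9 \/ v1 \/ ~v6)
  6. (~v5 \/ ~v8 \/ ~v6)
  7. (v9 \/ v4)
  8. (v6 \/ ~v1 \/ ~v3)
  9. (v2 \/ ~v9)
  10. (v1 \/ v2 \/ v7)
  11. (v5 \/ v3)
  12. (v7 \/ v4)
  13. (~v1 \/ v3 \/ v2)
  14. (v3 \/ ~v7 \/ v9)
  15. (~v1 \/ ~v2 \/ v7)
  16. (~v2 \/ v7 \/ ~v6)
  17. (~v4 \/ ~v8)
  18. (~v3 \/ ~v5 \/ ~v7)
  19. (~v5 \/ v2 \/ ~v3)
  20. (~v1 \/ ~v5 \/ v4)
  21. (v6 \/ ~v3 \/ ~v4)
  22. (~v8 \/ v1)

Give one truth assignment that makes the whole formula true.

v1=True, v2=False, v3=True, v4=True, v5=False, v6=True, v7=True, v8=False, v9=False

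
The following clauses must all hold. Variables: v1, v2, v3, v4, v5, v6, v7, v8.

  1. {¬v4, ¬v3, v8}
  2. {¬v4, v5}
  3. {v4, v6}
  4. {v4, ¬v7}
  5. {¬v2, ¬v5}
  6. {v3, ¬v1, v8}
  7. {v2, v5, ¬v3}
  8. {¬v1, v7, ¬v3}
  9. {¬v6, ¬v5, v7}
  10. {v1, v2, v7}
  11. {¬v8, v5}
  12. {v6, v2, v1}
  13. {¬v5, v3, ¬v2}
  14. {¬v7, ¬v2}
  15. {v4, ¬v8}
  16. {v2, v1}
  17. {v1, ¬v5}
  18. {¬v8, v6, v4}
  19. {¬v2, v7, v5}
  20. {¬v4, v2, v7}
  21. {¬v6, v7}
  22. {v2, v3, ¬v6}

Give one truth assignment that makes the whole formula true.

v1=T, v2=F, v3=T, v4=T, v5=T, v6=F, v7=T, v8=T

Branch on v1: take v1 = True.
Branch on v2: take v2 = False.
For the remaining variables, v3 = True, v4 = True, v5 = True, v6 = False, v7 = True, v8 = True works.
Every clause has at least one true literal under this assignment.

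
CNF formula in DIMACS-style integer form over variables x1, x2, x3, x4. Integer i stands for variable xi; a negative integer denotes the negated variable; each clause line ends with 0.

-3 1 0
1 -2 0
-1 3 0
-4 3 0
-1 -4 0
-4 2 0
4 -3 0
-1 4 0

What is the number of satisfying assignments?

1

The models are:
  x1=0 x2=0 x3=0 x4=0
That's 1 in total.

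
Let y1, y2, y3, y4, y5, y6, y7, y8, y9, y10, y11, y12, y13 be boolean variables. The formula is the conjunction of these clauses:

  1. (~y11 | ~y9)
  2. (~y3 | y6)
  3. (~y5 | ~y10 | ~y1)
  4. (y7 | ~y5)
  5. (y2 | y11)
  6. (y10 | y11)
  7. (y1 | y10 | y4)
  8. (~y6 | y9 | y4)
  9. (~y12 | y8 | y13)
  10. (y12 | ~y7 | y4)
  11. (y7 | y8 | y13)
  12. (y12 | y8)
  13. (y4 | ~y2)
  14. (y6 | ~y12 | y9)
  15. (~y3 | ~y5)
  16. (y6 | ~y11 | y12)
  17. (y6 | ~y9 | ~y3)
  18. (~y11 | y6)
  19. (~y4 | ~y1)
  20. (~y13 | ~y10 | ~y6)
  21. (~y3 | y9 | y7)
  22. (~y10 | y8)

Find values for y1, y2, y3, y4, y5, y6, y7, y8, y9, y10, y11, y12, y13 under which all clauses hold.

y1=F  y2=T  y3=F  y4=T  y5=F  y6=T  y7=F  y8=T  y9=F  y10=T  y11=F  y12=F  y13=F

y3 occurs only negated in the remaining clauses — set y3 = False.
Pure literal: y5 appears only negated; assign y5 = False.
Try y1 = False.
Branch on y2: take y2 = True.
  then y4 is forced to True.
For the remaining variables, y6 = True, y7 = False, y8 = True, y9 = False, y10 = True, y11 = False, y12 = False, y13 = False works.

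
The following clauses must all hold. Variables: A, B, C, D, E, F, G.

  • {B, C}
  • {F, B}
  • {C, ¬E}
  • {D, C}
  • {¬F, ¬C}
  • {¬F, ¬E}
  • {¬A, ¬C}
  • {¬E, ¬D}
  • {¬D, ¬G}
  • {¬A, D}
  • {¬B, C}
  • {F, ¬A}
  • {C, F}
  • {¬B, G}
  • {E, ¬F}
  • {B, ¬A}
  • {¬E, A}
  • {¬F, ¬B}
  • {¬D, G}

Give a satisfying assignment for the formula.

A=F, B=T, C=T, D=F, E=F, F=F, G=T

Try A = False.
  then E is forced to False.
  then F is forced to False.
  then B is forced to True.
  then C is forced to True.
  then G is forced to True.
  then D is forced to False.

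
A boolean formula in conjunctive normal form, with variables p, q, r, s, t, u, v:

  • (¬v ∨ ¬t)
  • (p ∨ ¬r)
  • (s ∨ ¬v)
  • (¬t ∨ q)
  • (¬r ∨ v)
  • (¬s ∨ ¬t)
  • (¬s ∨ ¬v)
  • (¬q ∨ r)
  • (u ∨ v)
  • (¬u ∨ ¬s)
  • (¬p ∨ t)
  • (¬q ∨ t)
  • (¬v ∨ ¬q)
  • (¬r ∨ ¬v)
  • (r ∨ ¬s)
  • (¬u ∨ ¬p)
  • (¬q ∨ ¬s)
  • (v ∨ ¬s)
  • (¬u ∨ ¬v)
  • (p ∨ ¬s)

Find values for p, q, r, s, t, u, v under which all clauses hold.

p=0, q=0, r=0, s=0, t=0, u=1, v=0

Check each clause:
  1. (¬t ∨ ¬v) — ¬v is true.
  2. (¬r ∨ p) — ¬r is true.
  3. (¬v ∨ s) — ¬v is true.
  4. (q ∨ ¬t) — ¬t is true.
  5. (v ∨ ¬r) — ¬r is true.
  6. (¬s ∨ ¬t) — ¬t is true.
  7. (¬v ∨ ¬s) — ¬v is true.
  8. (r ∨ ¬q) — ¬q is true.
  9. (v ∨ u) — u is true.
  10. (¬s ∨ ¬u) — ¬s is true.
  11. (t ∨ ¬p) — ¬p is true.
  12. (t ∨ ¬q) — ¬q is true.
  13. (¬q ∨ ¬v) — ¬v is true.
  14. (¬v ∨ ¬r) — ¬v is true.
  15. (r ∨ ¬s) — ¬s is true.
  16. (¬u ∨ ¬p) — ¬p is true.
  17. (¬s ∨ ¬q) — ¬s is true.
  18. (v ∨ ¬s) — ¬s is true.
  19. (¬v ∨ ¬u) — ¬v is true.
  20. (¬s ∨ p) — ¬s is true.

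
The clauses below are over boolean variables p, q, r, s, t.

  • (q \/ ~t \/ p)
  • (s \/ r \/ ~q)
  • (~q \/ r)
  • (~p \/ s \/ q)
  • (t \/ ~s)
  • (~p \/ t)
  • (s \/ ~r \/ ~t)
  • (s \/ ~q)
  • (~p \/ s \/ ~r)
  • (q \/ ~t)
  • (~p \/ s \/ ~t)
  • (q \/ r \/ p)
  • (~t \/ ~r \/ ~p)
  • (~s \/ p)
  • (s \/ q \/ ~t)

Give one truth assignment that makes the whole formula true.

p = False, q = False, r = True, s = False, t = False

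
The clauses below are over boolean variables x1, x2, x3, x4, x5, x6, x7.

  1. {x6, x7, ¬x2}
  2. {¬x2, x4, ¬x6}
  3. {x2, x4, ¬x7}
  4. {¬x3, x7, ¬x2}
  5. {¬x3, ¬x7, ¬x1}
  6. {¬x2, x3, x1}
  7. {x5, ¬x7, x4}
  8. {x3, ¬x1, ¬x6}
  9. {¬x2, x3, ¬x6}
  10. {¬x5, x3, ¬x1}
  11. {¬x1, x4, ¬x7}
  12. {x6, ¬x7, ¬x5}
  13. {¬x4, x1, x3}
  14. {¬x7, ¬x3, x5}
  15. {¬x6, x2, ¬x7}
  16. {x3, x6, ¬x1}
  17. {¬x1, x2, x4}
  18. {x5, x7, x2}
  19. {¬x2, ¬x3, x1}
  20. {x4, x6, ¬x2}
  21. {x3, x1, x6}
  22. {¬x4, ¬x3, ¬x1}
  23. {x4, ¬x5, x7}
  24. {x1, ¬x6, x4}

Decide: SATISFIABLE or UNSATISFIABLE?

SATISFIABLE

Set x1 = False and propagate.
Try x2 = False.
Branch on x3: take x3 = True.
The remaining clauses are satisfied by x4 = True, x5 = True, x6 = True, x7 = False.
Every clause has at least one true literal under this assignment.
So x1=F, x2=F, x3=T, x4=T, x5=T, x6=T, x7=F is a satisfying assignment.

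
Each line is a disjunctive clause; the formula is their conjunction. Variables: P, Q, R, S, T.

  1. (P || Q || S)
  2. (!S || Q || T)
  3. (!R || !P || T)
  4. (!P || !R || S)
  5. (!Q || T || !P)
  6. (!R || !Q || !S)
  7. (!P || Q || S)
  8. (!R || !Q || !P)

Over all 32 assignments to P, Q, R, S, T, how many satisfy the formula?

12

Split on P, then Q.
  P=1, Q=1: remaining (R,S,T) ∈ {(0,0,1); (0,1,1)} — 2.
  P=1, Q=0: remaining (R,S,T) ∈ {(0,1,1); (1,1,1)} — 2.
  P=0, Q=1: T free; 3 ways for (R,S) × 2^1 = 6.
  P=0, Q=0: remaining (R,S,T) ∈ {(0,1,1); (1,1,1)} — 2.
Total: 2 + 2 + 6 + 2 = 12.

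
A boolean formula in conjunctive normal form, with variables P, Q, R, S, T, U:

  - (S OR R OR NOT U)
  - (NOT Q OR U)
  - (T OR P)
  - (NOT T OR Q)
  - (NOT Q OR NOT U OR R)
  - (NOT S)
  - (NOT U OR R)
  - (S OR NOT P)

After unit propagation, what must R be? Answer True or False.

True

Unit clause (NOT S) sets S = False.
In (NOT P OR S), S is now false; NOT P must hold, so P = False.
(P OR T): since P = False, the clause reduces to (T). T = True.
(NOT T OR Q): since T = True, the clause reduces to (Q). Q = True.
From (NOT Q OR U) and Q = True: U = True.
(NOT U OR S OR R): since U = True, S = False, the clause reduces to (R). R = True.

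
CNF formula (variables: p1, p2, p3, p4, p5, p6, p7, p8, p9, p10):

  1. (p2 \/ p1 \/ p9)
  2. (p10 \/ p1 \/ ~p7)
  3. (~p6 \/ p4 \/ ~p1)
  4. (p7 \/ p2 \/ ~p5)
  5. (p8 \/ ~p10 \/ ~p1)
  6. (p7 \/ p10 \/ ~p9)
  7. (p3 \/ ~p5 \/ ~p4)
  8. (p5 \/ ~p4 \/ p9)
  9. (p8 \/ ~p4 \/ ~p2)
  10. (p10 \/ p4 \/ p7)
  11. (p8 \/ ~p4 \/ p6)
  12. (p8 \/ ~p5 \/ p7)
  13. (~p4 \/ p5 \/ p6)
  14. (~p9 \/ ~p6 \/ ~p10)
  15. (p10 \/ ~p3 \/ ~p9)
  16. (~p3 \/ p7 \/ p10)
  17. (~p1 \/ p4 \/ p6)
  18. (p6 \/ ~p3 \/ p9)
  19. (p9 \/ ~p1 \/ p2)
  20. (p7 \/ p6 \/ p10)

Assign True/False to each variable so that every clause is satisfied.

Pure literal: p8 appears only positively; assign p8 = True.
Set p1 = False and propagate.
The remaining clauses are satisfied by p2 = True, p3 = False, p4 = False, p5 = True, p6 = False, p7 = True, p9 = True, p10 = True.

p1=F, p2=T, p3=F, p4=F, p5=T, p6=F, p7=T, p8=T, p9=T, p10=T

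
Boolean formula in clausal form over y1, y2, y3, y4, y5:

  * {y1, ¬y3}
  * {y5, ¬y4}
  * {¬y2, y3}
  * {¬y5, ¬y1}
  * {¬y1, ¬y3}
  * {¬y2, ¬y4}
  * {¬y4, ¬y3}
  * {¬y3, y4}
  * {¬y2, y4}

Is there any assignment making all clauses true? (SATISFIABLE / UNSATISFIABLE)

SATISFIABLE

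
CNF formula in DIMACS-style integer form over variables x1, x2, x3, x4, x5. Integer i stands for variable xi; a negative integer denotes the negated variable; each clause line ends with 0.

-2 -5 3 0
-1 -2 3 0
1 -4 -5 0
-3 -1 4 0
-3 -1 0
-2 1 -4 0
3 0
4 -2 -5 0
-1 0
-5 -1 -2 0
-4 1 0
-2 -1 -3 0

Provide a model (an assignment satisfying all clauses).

x1=0, x2=0, x3=1, x4=0, x5=1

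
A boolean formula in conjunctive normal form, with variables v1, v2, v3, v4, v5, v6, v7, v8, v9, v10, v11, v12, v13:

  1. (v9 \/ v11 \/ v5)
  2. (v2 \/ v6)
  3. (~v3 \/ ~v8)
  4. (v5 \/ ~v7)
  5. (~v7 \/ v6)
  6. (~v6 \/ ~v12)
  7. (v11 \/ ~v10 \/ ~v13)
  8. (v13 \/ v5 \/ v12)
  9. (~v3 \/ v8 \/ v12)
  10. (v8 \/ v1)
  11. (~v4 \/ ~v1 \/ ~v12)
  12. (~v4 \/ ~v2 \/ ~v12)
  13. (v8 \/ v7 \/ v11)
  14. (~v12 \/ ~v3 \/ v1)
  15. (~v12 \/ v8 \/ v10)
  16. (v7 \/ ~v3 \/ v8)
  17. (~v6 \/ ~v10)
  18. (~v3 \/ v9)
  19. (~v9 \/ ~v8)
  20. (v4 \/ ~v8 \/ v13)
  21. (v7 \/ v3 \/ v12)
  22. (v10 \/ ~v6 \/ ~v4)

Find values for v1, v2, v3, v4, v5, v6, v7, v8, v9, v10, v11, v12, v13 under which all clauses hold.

v1 = T, v2 = F, v3 = F, v4 = F, v5 = T, v6 = T, v7 = T, v8 = F, v9 = F, v10 = F, v11 = F, v12 = F, v13 = F

Check each clause:
  1. (v9 \/ v11 \/ v5) — v5 is true.
  2. (v2 \/ v6) — v6 is true.
  3. (~v3 \/ ~v8) — ~v8 is true.
  4. (~v7 \/ v5) — v5 is true.
  5. (~v7 \/ v6) — v6 is true.
  6. (~v6 \/ ~v12) — ~v12 is true.
  7. (~v10 \/ ~v13 \/ v11) — ~v13 is true.
  8. (v12 \/ v5 \/ v13) — v5 is true.
  9. (v12 \/ v8 \/ ~v3) — ~v3 is true.
  10. (v8 \/ v1) — v1 is true.
  11. (~v4 \/ ~v1 \/ ~v12) — ~v12 is true.
  12. (~v12 \/ ~v4 \/ ~v2) — ~v12 is true.
  13. (v8 \/ v7 \/ v11) — v7 is true.
  14. (~v12 \/ v1 \/ ~v3) — v1 is true.
  15. (v10 \/ v8 \/ ~v12) — ~v12 is true.
  16. (v7 \/ v8 \/ ~v3) — ~v3 is true.
  17. (~v10 \/ ~v6) — ~v10 is true.
  18. (v9 \/ ~v3) — ~v3 is true.
  19. (~v9 \/ ~v8) — ~v8 is true.
  20. (v4 \/ v13 \/ ~v8) — ~v8 is true.
  21. (v12 \/ v7 \/ v3) — v7 is true.
  22. (~v6 \/ ~v4 \/ v10) — ~v4 is true.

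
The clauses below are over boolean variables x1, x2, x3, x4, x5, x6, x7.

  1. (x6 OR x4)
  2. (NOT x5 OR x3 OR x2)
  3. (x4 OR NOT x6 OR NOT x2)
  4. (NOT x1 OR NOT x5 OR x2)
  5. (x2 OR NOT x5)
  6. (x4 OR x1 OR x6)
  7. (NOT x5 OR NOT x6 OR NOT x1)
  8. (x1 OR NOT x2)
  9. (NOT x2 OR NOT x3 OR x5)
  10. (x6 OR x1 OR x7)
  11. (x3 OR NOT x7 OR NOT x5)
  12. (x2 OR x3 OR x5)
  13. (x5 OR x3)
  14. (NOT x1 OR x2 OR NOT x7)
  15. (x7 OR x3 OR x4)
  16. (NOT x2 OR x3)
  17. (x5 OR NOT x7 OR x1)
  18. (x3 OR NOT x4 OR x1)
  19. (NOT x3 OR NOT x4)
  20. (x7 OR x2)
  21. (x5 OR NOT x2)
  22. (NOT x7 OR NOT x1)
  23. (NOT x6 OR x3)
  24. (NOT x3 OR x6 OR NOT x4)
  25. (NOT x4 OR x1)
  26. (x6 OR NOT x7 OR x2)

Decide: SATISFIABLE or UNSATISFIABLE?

UNSATISFIABLE

x2 = True:
  propagation gives x1=True, x3=True, x5=True, x6=False; an empty clause results — contradiction.
x2 = False:
  propagation gives x5=False, x3=True, x4=False, x6=True; an empty clause results — contradiction.
Every branch closes, so no satisfying assignment exists.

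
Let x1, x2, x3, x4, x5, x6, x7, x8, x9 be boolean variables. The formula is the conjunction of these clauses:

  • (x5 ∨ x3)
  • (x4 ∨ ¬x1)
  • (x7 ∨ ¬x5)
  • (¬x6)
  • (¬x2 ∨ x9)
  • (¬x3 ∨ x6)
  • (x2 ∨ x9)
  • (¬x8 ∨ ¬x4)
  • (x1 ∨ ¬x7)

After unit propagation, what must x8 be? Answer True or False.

False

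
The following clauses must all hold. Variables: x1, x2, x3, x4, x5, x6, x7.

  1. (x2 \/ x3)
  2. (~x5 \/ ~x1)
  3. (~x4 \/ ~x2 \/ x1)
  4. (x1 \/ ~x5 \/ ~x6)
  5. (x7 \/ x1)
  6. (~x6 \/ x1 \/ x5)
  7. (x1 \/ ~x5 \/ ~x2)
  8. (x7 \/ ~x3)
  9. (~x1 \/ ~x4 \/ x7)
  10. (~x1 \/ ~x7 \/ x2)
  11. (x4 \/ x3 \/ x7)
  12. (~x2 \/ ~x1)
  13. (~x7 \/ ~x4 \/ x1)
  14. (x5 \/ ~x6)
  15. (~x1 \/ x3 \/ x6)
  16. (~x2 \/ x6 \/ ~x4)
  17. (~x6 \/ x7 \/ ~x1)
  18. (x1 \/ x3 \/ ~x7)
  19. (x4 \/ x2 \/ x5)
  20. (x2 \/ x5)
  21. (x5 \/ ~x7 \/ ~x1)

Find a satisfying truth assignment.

x1=F, x2=T, x3=T, x4=F, x5=F, x6=F, x7=T

Set x1 = False and propagate.
  then x7 is forced to True.
  then x4 is forced to False.
  then x3 is forced to True.
For the remaining variables, x2 = True, x5 = False, x6 = False works.
Every clause has at least one true literal under this assignment.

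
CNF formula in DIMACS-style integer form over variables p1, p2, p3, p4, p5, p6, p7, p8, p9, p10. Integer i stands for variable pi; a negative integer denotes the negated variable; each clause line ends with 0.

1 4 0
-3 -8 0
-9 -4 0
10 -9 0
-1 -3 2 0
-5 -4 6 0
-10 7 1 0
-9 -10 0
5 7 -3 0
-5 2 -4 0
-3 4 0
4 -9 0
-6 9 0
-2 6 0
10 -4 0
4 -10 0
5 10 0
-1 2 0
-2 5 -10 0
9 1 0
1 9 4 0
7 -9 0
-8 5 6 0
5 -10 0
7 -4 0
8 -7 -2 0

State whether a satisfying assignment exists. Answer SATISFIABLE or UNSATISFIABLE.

p4 = True:
  propagation gives p9=False, p6=False, p5=False, p2=False; an empty clause results — contradiction.
p4 = False:
  propagation gives p1=True, p3=False, p9=False, p6=False; an empty clause results — contradiction.
Every branch closes, so no satisfying assignment exists.

UNSATISFIABLE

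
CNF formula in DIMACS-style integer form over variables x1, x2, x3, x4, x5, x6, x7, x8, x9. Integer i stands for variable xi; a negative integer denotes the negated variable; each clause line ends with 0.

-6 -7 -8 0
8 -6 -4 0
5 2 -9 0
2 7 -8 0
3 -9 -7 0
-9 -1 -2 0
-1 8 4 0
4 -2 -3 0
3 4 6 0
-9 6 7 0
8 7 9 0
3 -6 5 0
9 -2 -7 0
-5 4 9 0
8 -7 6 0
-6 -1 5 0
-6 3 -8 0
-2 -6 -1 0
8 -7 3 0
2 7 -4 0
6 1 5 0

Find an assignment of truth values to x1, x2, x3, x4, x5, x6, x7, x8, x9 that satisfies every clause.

x1 = True, x2 = True, x3 = True, x4 = True, x5 = True, x6 = False, x7 = False, x8 = True, x9 = False

Try x1 = True.
Try x2 = True.
  then x9 is forced to False.
  then x7 is forced to False.
  then x8 is forced to True.
  then x6 is forced to False.
For the remaining variables, x3 = True, x4 = True, x5 = True works.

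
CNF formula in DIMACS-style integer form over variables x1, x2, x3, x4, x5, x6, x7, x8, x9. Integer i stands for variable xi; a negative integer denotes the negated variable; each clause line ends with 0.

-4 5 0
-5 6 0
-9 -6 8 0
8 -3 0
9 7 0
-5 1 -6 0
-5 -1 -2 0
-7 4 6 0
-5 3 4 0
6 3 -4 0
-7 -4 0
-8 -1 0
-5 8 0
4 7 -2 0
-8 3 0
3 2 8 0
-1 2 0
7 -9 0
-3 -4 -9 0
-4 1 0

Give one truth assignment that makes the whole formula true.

x1=0, x2=0, x3=1, x4=0, x5=0, x6=1, x7=1, x8=1, x9=1

Try x1 = False.
  then x4 is forced to False.
Branch on x2: take x2 = False.
For the remaining variables, x3 = True, x5 = False, x6 = True, x7 = True, x8 = True, x9 = True works.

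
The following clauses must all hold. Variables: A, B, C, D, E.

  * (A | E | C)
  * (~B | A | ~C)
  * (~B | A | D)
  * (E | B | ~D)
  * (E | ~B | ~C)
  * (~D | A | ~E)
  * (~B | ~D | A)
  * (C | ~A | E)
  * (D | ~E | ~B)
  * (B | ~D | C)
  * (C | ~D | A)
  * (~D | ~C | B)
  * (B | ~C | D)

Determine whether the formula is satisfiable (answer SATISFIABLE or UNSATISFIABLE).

Try A = True.
Set B = False and propagate.
The remaining clauses are satisfied by C = False, D = False, E = True.
So A = T, B = F, C = F, D = F, E = T is a satisfying assignment.

SATISFIABLE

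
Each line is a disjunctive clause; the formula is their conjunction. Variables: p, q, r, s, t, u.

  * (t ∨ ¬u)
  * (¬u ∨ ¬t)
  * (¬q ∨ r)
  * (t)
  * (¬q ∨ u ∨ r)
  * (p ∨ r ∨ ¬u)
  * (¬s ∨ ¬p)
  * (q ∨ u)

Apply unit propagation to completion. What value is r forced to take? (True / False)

Unit clause (t) sets t = True.
In (¬u ∨ ¬t), ¬t is now false; ¬u must hold, so u = False.
From (q ∨ u) and u = False: q = True.
(¬q ∨ r) with q = True leaves only r, so r = True.

True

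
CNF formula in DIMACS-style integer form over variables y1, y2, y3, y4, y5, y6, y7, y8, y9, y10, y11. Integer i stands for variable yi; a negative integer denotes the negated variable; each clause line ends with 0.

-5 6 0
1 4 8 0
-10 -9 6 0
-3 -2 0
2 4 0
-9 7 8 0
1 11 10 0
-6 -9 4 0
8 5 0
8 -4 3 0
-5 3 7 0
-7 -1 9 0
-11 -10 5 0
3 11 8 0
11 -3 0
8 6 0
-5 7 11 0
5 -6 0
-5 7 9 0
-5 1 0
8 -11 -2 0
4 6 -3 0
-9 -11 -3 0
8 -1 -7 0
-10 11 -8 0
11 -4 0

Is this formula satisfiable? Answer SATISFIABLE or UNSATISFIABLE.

Try y1 = True.
Branch on y2: take y2 = True.
  then y3 is forced to False.
Branch on y4: take y4 = True.
  then y8 is forced to True.
  then y11 is forced to True.
For the remaining variables, y5 = False, y6 = False, y7 = True, y9 = True, y10 = False works.
Every clause has at least one true literal under this assignment.
So y1=T, y2=T, y3=F, y4=T, y5=F, y6=F, y7=T, y8=T, y9=T, y10=F, y11=T is a satisfying assignment.

SATISFIABLE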